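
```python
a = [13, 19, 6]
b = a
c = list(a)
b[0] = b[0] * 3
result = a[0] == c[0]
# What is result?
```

After line 1: a = [13, 19, 6]
After line 2 (b = a, alias): a = [13, 19, 6], b = [13, 19, 6]
After line 3 (c = list(a) is a copy, new object): c = [13, 19, 6]
After line 4 (b[0] = 13 * 3 = 39; mutates shared a/b): a = b = [39, 19, 6], c = [13, 19, 6]
After line 5 (a[0] = 39, c[0] = 13; result = False)

False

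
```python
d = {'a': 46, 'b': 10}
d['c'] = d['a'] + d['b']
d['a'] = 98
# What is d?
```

After line 1: d = {'a': 46, 'b': 10}
After line 2 (d['c'] = 46 + 10): d = {'a': 46, 'b': 10, 'c': 56}
After line 3: d = {'a': 98, 'b': 10, 'c': 56}

{'a': 98, 'b': 10, 'c': 56}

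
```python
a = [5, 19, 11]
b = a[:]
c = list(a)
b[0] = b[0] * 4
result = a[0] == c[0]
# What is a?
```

After line 1: a = [5, 19, 11]
After line 2 (b = a[:], copy): a = [5, 19, 11], b = [5, 19, 11]
After line 3 (c = list(a) is a copy, new object): c = [5, 19, 11]
After line 4 (b[0] = 5 * 4 = 20; only b mutates (copy)): a = [5, 19, 11], b = [20, 19, 11], c = [5, 19, 11]
After line 5 (a[0] = 5, c[0] = 5; result = True)

[5, 19, 11]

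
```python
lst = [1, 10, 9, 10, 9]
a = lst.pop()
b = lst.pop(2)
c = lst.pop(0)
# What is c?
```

After line 1: lst = [1, 10, 9, 10, 9]
After line 2 (pop() -> a = 9): lst = [1, 10, 9, 10]
After line 3 (pop(2) -> b = 9): lst = [1, 10, 10]
After line 4 (pop(0) -> c = 1): lst = [10, 10]

1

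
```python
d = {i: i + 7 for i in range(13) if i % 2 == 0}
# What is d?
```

{0: 7, 2: 9, 4: 11, 6: 13, 8: 15, 10: 17, 12: 19}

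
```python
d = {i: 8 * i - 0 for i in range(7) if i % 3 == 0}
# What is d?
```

{0: 0, 3: 24, 6: 48}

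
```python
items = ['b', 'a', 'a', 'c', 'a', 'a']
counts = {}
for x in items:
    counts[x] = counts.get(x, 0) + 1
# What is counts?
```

Initial: counts = {}, items = ['b', 'a', 'a', 'c', 'a', 'a']
See 'b': counts = {'b': 1}
See 'a': counts = {'b': 1, 'a': 1}
See 'a': counts = {'b': 1, 'a': 2}
See 'c': counts = {'b': 1, 'a': 2, 'c': 1}
See 'a': counts = {'b': 1, 'a': 3, 'c': 1}
See 'a': counts = {'b': 1, 'a': 4, 'c': 1}

{'b': 1, 'a': 4, 'c': 1}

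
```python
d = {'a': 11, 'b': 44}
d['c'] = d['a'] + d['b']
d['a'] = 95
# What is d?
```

After line 1: d = {'a': 11, 'b': 44}
After line 2 (d['c'] = 11 + 44): d = {'a': 11, 'b': 44, 'c': 55}
After line 3: d = {'a': 95, 'b': 44, 'c': 55}

{'a': 95, 'b': 44, 'c': 55}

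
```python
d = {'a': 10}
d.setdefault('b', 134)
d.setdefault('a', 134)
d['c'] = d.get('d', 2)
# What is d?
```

After line 1: d = {'a': 10}
After line 2 (setdefault adds 'b'=134): d = {'a': 10, 'b': 134}
After line 3 (setdefault 'a' no-op, already exists): d = {'a': 10, 'b': 134}
After line 4 (get('d', 2) returns default since 'd' not in d): d = {'a': 10, 'b': 134, 'c': 2}

{'a': 10, 'b': 134, 'c': 2}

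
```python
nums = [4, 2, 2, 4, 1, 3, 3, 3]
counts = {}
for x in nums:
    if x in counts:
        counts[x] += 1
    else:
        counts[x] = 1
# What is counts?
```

Initial: counts = {}, nums = [4, 2, 2, 4, 1, 3, 3, 3]
See 4: counts = {4: 1}
See 2: counts = {4: 1, 2: 1}
See 2: counts = {4: 1, 2: 2}
See 4: counts = {4: 2, 2: 2}
See 1: counts = {4: 2, 2: 2, 1: 1}
See 3: counts = {4: 2, 2: 2, 1: 1, 3: 1}
See 3: counts = {4: 2, 2: 2, 1: 1, 3: 2}
See 3: counts = {4: 2, 2: 2, 1: 1, 3: 3}

{4: 2, 2: 2, 1: 1, 3: 3}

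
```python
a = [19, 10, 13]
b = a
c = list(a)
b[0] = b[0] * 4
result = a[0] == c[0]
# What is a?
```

After line 1: a = [19, 10, 13]
After line 2 (b = a, alias): a = [19, 10, 13], b = [19, 10, 13]
After line 3 (c = list(a) is a copy, new object): c = [19, 10, 13]
After line 4 (b[0] = 19 * 4 = 76; mutates shared a/b): a = b = [76, 10, 13], c = [19, 10, 13]
After line 5 (a[0] = 76, c[0] = 19; result = False)

[76, 10, 13]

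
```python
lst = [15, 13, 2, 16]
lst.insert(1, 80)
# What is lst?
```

[15, 80, 13, 2, 16]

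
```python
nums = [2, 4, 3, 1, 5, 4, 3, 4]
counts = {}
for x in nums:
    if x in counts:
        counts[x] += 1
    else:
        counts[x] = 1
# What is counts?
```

Initial: counts = {}, nums = [2, 4, 3, 1, 5, 4, 3, 4]
See 2: counts = {2: 1}
See 4: counts = {2: 1, 4: 1}
See 3: counts = {2: 1, 4: 1, 3: 1}
See 1: counts = {2: 1, 4: 1, 3: 1, 1: 1}
See 5: counts = {2: 1, 4: 1, 3: 1, 1: 1, 5: 1}
See 4: counts = {2: 1, 4: 2, 3: 1, 1: 1, 5: 1}
See 3: counts = {2: 1, 4: 2, 3: 2, 1: 1, 5: 1}
See 4: counts = {2: 1, 4: 3, 3: 2, 1: 1, 5: 1}

{2: 1, 4: 3, 3: 2, 1: 1, 5: 1}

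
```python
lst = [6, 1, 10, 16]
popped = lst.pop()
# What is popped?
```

16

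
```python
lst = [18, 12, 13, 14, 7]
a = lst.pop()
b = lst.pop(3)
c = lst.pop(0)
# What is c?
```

After line 1: lst = [18, 12, 13, 14, 7]
After line 2 (pop() -> a = 7): lst = [18, 12, 13, 14]
After line 3 (pop(3) -> b = 14): lst = [18, 12, 13]
After line 4 (pop(0) -> c = 18): lst = [12, 13]

18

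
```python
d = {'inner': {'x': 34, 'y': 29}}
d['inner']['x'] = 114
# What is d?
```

After line 1: d = {'inner': {'x': 34, 'y': 29}}
After line 2 (inner x overwritten): d = {'inner': {'x': 114, 'y': 29}}

{'inner': {'x': 114, 'y': 29}}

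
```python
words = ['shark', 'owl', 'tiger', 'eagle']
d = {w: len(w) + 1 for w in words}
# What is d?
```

{'shark': 6, 'owl': 4, 'tiger': 6, 'eagle': 6}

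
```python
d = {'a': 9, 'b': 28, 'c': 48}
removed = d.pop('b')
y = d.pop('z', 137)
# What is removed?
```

After line 1: d = {'a': 9, 'b': 28, 'c': 48}
After line 2 (pop 'b' returns 28): d = {'a': 9, 'c': 48}, removed = 28
After line 3 (pop 'z' missing, returns default 137): d = {'a': 9, 'c': 48}, y = 137

28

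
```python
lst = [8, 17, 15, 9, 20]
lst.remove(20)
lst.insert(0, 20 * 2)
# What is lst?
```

After line 1: lst = [8, 17, 15, 9, 20]
After line 2 (remove first 20): lst = [8, 17, 15, 9]
After line 3 (insert 40 at index 0): lst = [40, 8, 17, 15, 9]

[40, 8, 17, 15, 9]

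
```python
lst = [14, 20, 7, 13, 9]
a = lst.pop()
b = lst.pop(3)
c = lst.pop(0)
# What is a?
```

After line 1: lst = [14, 20, 7, 13, 9]
After line 2 (pop() -> a = 9): lst = [14, 20, 7, 13]
After line 3 (pop(3) -> b = 13): lst = [14, 20, 7]
After line 4 (pop(0) -> c = 14): lst = [20, 7]

9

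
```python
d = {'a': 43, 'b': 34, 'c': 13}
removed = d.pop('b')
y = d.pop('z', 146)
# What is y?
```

After line 1: d = {'a': 43, 'b': 34, 'c': 13}
After line 2 (pop 'b' returns 34): d = {'a': 43, 'c': 13}, removed = 34
After line 3 (pop 'z' missing, returns default 146): d = {'a': 43, 'c': 13}, y = 146

146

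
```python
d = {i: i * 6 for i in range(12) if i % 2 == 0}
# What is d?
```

{0: 0, 2: 12, 4: 24, 6: 36, 8: 48, 10: 60}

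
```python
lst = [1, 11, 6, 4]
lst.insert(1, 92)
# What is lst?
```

[1, 92, 11, 6, 4]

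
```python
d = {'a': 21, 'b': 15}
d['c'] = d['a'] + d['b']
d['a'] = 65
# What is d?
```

After line 1: d = {'a': 21, 'b': 15}
After line 2 (d['c'] = 21 + 15): d = {'a': 21, 'b': 15, 'c': 36}
After line 3: d = {'a': 65, 'b': 15, 'c': 36}

{'a': 65, 'b': 15, 'c': 36}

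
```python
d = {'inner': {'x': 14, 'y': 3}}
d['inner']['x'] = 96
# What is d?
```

After line 1: d = {'inner': {'x': 14, 'y': 3}}
After line 2 (inner x overwritten): d = {'inner': {'x': 96, 'y': 3}}

{'inner': {'x': 96, 'y': 3}}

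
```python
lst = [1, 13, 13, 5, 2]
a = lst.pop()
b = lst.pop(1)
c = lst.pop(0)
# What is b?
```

After line 1: lst = [1, 13, 13, 5, 2]
After line 2 (pop() -> a = 2): lst = [1, 13, 13, 5]
After line 3 (pop(1) -> b = 13): lst = [1, 13, 5]
After line 4 (pop(0) -> c = 1): lst = [13, 5]

13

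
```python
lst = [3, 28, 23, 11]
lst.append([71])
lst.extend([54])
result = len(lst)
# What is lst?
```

After line 1: lst = [3, 28, 23, 11]
After line 2 (append adds [71] as single element): lst = [3, 28, 23, 11, [71]]
After line 3 (extend unpacks [54], adds 54): lst = [3, 28, 23, 11, [71], 54]
After line 4: result = len(lst) = 6

[3, 28, 23, 11, [71], 54]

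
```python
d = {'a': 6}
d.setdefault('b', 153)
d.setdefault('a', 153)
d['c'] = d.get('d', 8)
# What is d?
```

After line 1: d = {'a': 6}
After line 2 (setdefault adds 'b'=153): d = {'a': 6, 'b': 153}
After line 3 (setdefault 'a' no-op, already exists): d = {'a': 6, 'b': 153}
After line 4 (get('d', 8) returns default since 'd' not in d): d = {'a': 6, 'b': 153, 'c': 8}

{'a': 6, 'b': 153, 'c': 8}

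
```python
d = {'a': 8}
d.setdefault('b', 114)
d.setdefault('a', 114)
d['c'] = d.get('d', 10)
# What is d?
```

After line 1: d = {'a': 8}
After line 2 (setdefault adds 'b'=114): d = {'a': 8, 'b': 114}
After line 3 (setdefault 'a' no-op, already exists): d = {'a': 8, 'b': 114}
After line 4 (get('d', 10) returns default since 'd' not in d): d = {'a': 8, 'b': 114, 'c': 10}

{'a': 8, 'b': 114, 'c': 10}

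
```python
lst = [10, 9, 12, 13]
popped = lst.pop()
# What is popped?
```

13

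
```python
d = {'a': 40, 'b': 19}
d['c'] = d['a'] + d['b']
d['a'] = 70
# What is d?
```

After line 1: d = {'a': 40, 'b': 19}
After line 2 (d['c'] = 40 + 19): d = {'a': 40, 'b': 19, 'c': 59}
After line 3: d = {'a': 70, 'b': 19, 'c': 59}

{'a': 70, 'b': 19, 'c': 59}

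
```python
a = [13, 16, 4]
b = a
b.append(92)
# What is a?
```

After line 1: a = [13, 16, 4]
After line 2 (b = a is an alias, same object): a = [13, 16, 4], b = [13, 16, 4]
After line 3 (b.append mutates the shared list): a = [13, 16, 4, 92], b = [13, 16, 4, 92]

[13, 16, 4, 92]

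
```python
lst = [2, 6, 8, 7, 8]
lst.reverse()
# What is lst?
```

[8, 7, 8, 6, 2]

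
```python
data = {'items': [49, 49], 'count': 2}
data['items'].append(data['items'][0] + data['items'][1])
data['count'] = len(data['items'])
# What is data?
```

After line 1: data = {'items': [49, 49], 'count': 2}
After line 2 (append 49 + 49 = 98): data = {'items': [49, 49, 98], 'count': 2}
After line 3 (count = len(items) = 3): data = {'items': [49, 49, 98], 'count': 3}

{'items': [49, 49, 98], 'count': 3}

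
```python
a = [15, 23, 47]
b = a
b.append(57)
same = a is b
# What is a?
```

After line 1: a = [15, 23, 47]
After line 2 (b = a is an alias, same object): a = [15, 23, 47], b = [15, 23, 47]
After line 3 (b.append mutates the shared list): a = [15, 23, 47, 57], b = [15, 23, 47, 57]
After line 4 (same = a is b; same object -> True): same = True

[15, 23, 47, 57]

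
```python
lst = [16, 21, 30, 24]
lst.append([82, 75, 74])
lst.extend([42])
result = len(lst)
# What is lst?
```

After line 1: lst = [16, 21, 30, 24]
After line 2 (append adds [82, 75, 74] as single element): lst = [16, 21, 30, 24, [82, 75, 74]]
After line 3 (extend unpacks [42], adds 42): lst = [16, 21, 30, 24, [82, 75, 74], 42]
After line 4: result = len(lst) = 6

[16, 21, 30, 24, [82, 75, 74], 42]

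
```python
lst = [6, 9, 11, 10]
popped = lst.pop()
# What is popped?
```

10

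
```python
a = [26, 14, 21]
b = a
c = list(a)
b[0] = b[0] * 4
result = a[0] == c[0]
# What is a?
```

After line 1: a = [26, 14, 21]
After line 2 (b = a, alias): a = [26, 14, 21], b = [26, 14, 21]
After line 3 (c = list(a) is a copy, new object): c = [26, 14, 21]
After line 4 (b[0] = 26 * 4 = 104; mutates shared a/b): a = b = [104, 14, 21], c = [26, 14, 21]
After line 5 (a[0] = 104, c[0] = 26; result = False)

[104, 14, 21]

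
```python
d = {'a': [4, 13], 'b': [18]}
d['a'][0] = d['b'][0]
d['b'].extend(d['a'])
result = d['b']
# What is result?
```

After line 1: d = {'a': [4, 13], 'b': [18]}
After line 2 (a[0] = b[0] = 18): d = {'a': [18, 13], 'b': [18]}
After line 3 (b.extend(a) appends [18, 13]): d = {'a': [18, 13], 'b': [18, 18, 13]}
After line 4: result = d['b'] = [18, 18, 13]

[18, 18, 13]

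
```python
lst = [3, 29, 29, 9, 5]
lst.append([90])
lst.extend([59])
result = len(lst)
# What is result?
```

After line 1: lst = [3, 29, 29, 9, 5]
After line 2 (append adds [90] as single element): lst = [3, 29, 29, 9, 5, [90]]
After line 3 (extend unpacks [59], adds 59): lst = [3, 29, 29, 9, 5, [90], 59]
After line 4: result = len(lst) = 7

7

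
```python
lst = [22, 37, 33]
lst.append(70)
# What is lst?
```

[22, 37, 33, 70]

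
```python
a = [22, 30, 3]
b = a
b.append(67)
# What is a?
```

After line 1: a = [22, 30, 3]
After line 2 (b = a is an alias, same object): a = [22, 30, 3], b = [22, 30, 3]
After line 3 (b.append mutates the shared list): a = [22, 30, 3, 67], b = [22, 30, 3, 67]

[22, 30, 3, 67]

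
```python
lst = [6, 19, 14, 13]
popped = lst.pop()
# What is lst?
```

[6, 19, 14]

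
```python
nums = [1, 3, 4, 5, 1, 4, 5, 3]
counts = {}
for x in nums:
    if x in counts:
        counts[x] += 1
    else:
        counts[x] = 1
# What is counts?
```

Initial: counts = {}, nums = [1, 3, 4, 5, 1, 4, 5, 3]
See 1: counts = {1: 1}
See 3: counts = {1: 1, 3: 1}
See 4: counts = {1: 1, 3: 1, 4: 1}
See 5: counts = {1: 1, 3: 1, 4: 1, 5: 1}
See 1: counts = {1: 2, 3: 1, 4: 1, 5: 1}
See 4: counts = {1: 2, 3: 1, 4: 2, 5: 1}
See 5: counts = {1: 2, 3: 1, 4: 2, 5: 2}
See 3: counts = {1: 2, 3: 2, 4: 2, 5: 2}

{1: 2, 3: 2, 4: 2, 5: 2}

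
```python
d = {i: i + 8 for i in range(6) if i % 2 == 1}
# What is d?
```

{1: 9, 3: 11, 5: 13}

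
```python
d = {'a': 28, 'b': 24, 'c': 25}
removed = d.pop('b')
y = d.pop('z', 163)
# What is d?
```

After line 1: d = {'a': 28, 'b': 24, 'c': 25}
After line 2 (pop 'b' returns 24): d = {'a': 28, 'c': 25}, removed = 24
After line 3 (pop 'z' missing, returns default 163): d = {'a': 28, 'c': 25}, y = 163

{'a': 28, 'c': 25}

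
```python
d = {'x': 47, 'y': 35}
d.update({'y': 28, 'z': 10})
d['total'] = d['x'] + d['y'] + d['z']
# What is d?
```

After line 1: d = {'x': 47, 'y': 35}
After line 2 (y overwritten, z added): d = {'x': 47, 'y': 28, 'z': 10}
After line 3 (total = 47 + 28 + 10 = 85): d = {'x': 47, 'y': 28, 'z': 10, 'total': 85}

{'x': 47, 'y': 28, 'z': 10, 'total': 85}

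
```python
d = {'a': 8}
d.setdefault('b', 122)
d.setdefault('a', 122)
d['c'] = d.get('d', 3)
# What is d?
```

After line 1: d = {'a': 8}
After line 2 (setdefault adds 'b'=122): d = {'a': 8, 'b': 122}
After line 3 (setdefault 'a' no-op, already exists): d = {'a': 8, 'b': 122}
After line 4 (get('d', 3) returns default since 'd' not in d): d = {'a': 8, 'b': 122, 'c': 3}

{'a': 8, 'b': 122, 'c': 3}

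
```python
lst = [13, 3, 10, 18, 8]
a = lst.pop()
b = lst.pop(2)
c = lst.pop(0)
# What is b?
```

After line 1: lst = [13, 3, 10, 18, 8]
After line 2 (pop() -> a = 8): lst = [13, 3, 10, 18]
After line 3 (pop(2) -> b = 10): lst = [13, 3, 18]
After line 4 (pop(0) -> c = 13): lst = [3, 18]

10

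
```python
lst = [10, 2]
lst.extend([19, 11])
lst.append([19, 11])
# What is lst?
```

After line 1: lst = [10, 2]
After line 2 (extend unpacks [19, 11]): lst = [10, 2, 19, 11]
After line 3 (append adds [19, 11] as single element): lst = [10, 2, 19, 11, [19, 11]]

[10, 2, 19, 11, [19, 11]]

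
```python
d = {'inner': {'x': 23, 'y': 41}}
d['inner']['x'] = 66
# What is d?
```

After line 1: d = {'inner': {'x': 23, 'y': 41}}
After line 2 (inner x overwritten): d = {'inner': {'x': 66, 'y': 41}}

{'inner': {'x': 66, 'y': 41}}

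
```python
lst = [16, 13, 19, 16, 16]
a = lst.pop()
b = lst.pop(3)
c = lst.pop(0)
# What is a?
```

After line 1: lst = [16, 13, 19, 16, 16]
After line 2 (pop() -> a = 16): lst = [16, 13, 19, 16]
After line 3 (pop(3) -> b = 16): lst = [16, 13, 19]
After line 4 (pop(0) -> c = 16): lst = [13, 19]

16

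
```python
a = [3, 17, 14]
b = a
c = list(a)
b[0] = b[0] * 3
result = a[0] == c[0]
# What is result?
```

After line 1: a = [3, 17, 14]
After line 2 (b = a, alias): a = [3, 17, 14], b = [3, 17, 14]
After line 3 (c = list(a) is a copy, new object): c = [3, 17, 14]
After line 4 (b[0] = 3 * 3 = 9; mutates shared a/b): a = b = [9, 17, 14], c = [3, 17, 14]
After line 5 (a[0] = 9, c[0] = 3; result = False)

False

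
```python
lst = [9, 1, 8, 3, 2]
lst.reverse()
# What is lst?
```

[2, 3, 8, 1, 9]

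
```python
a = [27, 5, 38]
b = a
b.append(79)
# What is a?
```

After line 1: a = [27, 5, 38]
After line 2 (b = a is an alias, same object): a = [27, 5, 38], b = [27, 5, 38]
After line 3 (b.append mutates the shared list): a = [27, 5, 38, 79], b = [27, 5, 38, 79]

[27, 5, 38, 79]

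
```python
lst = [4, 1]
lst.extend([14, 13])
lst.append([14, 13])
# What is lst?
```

After line 1: lst = [4, 1]
After line 2 (extend unpacks [14, 13]): lst = [4, 1, 14, 13]
After line 3 (append adds [14, 13] as single element): lst = [4, 1, 14, 13, [14, 13]]

[4, 1, 14, 13, [14, 13]]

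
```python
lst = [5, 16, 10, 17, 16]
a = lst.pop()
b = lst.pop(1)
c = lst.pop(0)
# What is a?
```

After line 1: lst = [5, 16, 10, 17, 16]
After line 2 (pop() -> a = 16): lst = [5, 16, 10, 17]
After line 3 (pop(1) -> b = 16): lst = [5, 10, 17]
After line 4 (pop(0) -> c = 5): lst = [10, 17]

16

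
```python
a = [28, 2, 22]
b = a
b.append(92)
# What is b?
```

After line 1: a = [28, 2, 22]
After line 2 (b = a is an alias, same object): a = [28, 2, 22], b = [28, 2, 22]
After line 3 (b.append mutates the shared list): a = [28, 2, 22, 92], b = [28, 2, 22, 92]

[28, 2, 22, 92]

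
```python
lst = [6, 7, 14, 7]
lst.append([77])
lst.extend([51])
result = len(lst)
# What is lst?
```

After line 1: lst = [6, 7, 14, 7]
After line 2 (append adds [77] as single element): lst = [6, 7, 14, 7, [77]]
After line 3 (extend unpacks [51], adds 51): lst = [6, 7, 14, 7, [77], 51]
After line 4: result = len(lst) = 6

[6, 7, 14, 7, [77], 51]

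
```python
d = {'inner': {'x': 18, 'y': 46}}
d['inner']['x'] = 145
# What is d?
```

After line 1: d = {'inner': {'x': 18, 'y': 46}}
After line 2 (inner x overwritten): d = {'inner': {'x': 145, 'y': 46}}

{'inner': {'x': 145, 'y': 46}}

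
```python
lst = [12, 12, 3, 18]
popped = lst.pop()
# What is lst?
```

[12, 12, 3]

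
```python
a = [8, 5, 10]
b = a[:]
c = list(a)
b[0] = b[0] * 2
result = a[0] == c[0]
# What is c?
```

After line 1: a = [8, 5, 10]
After line 2 (b = a[:], copy): a = [8, 5, 10], b = [8, 5, 10]
After line 3 (c = list(a) is a copy, new object): c = [8, 5, 10]
After line 4 (b[0] = 8 * 2 = 16; only b mutates (copy)): a = [8, 5, 10], b = [16, 5, 10], c = [8, 5, 10]
After line 5 (a[0] = 8, c[0] = 8; result = True)

[8, 5, 10]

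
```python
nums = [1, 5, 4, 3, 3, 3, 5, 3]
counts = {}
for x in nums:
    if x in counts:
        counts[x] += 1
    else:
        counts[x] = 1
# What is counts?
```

Initial: counts = {}, nums = [1, 5, 4, 3, 3, 3, 5, 3]
See 1: counts = {1: 1}
See 5: counts = {1: 1, 5: 1}
See 4: counts = {1: 1, 5: 1, 4: 1}
See 3: counts = {1: 1, 5: 1, 4: 1, 3: 1}
See 3: counts = {1: 1, 5: 1, 4: 1, 3: 2}
See 3: counts = {1: 1, 5: 1, 4: 1, 3: 3}
See 5: counts = {1: 1, 5: 2, 4: 1, 3: 3}
See 3: counts = {1: 1, 5: 2, 4: 1, 3: 4}

{1: 1, 5: 2, 4: 1, 3: 4}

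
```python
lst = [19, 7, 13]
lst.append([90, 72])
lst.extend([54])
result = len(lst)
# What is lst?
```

After line 1: lst = [19, 7, 13]
After line 2 (append adds [90, 72] as single element): lst = [19, 7, 13, [90, 72]]
After line 3 (extend unpacks [54], adds 54): lst = [19, 7, 13, [90, 72], 54]
After line 4: result = len(lst) = 5

[19, 7, 13, [90, 72], 54]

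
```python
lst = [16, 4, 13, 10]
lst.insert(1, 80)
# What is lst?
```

[16, 80, 4, 13, 10]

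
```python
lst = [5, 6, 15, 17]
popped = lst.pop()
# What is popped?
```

17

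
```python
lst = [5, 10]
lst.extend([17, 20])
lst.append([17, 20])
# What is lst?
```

After line 1: lst = [5, 10]
After line 2 (extend unpacks [17, 20]): lst = [5, 10, 17, 20]
After line 3 (append adds [17, 20] as single element): lst = [5, 10, 17, 20, [17, 20]]

[5, 10, 17, 20, [17, 20]]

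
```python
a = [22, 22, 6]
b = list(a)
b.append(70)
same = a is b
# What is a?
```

After line 1: a = [22, 22, 6]
After line 2 (b = list(a) is a shallow copy, new object): a = [22, 22, 6], b = [22, 22, 6]
After line 3 (append only mutates b): a = [22, 22, 6], b = [22, 22, 6, 70]
After line 4 (same = a is b; different objects -> False): same = False

[22, 22, 6]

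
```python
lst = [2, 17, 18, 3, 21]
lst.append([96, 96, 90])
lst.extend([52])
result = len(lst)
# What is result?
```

After line 1: lst = [2, 17, 18, 3, 21]
After line 2 (append adds [96, 96, 90] as single element): lst = [2, 17, 18, 3, 21, [96, 96, 90]]
After line 3 (extend unpacks [52], adds 52): lst = [2, 17, 18, 3, 21, [96, 96, 90], 52]
After line 4: result = len(lst) = 7

7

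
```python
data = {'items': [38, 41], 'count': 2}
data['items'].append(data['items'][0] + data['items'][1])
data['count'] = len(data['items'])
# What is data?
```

After line 1: data = {'items': [38, 41], 'count': 2}
After line 2 (append 38 + 41 = 79): data = {'items': [38, 41, 79], 'count': 2}
After line 3 (count = len(items) = 3): data = {'items': [38, 41, 79], 'count': 3}

{'items': [38, 41, 79], 'count': 3}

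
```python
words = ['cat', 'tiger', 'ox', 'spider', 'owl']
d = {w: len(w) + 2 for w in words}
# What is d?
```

{'cat': 5, 'tiger': 7, 'ox': 4, 'spider': 8, 'owl': 5}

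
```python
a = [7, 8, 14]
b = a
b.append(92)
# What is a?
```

After line 1: a = [7, 8, 14]
After line 2 (b = a is an alias, same object): a = [7, 8, 14], b = [7, 8, 14]
After line 3 (b.append mutates the shared list): a = [7, 8, 14, 92], b = [7, 8, 14, 92]

[7, 8, 14, 92]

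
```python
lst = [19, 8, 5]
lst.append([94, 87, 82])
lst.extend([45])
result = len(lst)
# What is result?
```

After line 1: lst = [19, 8, 5]
After line 2 (append adds [94, 87, 82] as single element): lst = [19, 8, 5, [94, 87, 82]]
After line 3 (extend unpacks [45], adds 45): lst = [19, 8, 5, [94, 87, 82], 45]
After line 4: result = len(lst) = 5

5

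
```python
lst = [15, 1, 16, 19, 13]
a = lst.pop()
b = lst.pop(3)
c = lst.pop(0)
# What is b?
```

After line 1: lst = [15, 1, 16, 19, 13]
After line 2 (pop() -> a = 13): lst = [15, 1, 16, 19]
After line 3 (pop(3) -> b = 19): lst = [15, 1, 16]
After line 4 (pop(0) -> c = 15): lst = [1, 16]

19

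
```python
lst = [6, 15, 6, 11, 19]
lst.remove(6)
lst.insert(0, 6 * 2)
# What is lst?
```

After line 1: lst = [6, 15, 6, 11, 19]
After line 2 (remove first 6): lst = [15, 6, 11, 19]
After line 3 (insert 12 at index 0): lst = [12, 15, 6, 11, 19]

[12, 15, 6, 11, 19]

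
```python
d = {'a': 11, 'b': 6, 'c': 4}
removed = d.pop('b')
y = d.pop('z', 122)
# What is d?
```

After line 1: d = {'a': 11, 'b': 6, 'c': 4}
After line 2 (pop 'b' returns 6): d = {'a': 11, 'c': 4}, removed = 6
After line 3 (pop 'z' missing, returns default 122): d = {'a': 11, 'c': 4}, y = 122

{'a': 11, 'c': 4}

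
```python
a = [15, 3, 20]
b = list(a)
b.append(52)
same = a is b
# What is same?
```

After line 1: a = [15, 3, 20]
After line 2 (b = list(a) is a shallow copy, new object): a = [15, 3, 20], b = [15, 3, 20]
After line 3 (append only mutates b): a = [15, 3, 20], b = [15, 3, 20, 52]
After line 4 (same = a is b; different objects -> False): same = False

False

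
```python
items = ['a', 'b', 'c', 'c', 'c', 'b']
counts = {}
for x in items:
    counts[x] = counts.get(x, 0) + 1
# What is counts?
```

Initial: counts = {}, items = ['a', 'b', 'c', 'c', 'c', 'b']
See 'a': counts = {'a': 1}
See 'b': counts = {'a': 1, 'b': 1}
See 'c': counts = {'a': 1, 'b': 1, 'c': 1}
See 'c': counts = {'a': 1, 'b': 1, 'c': 2}
See 'c': counts = {'a': 1, 'b': 1, 'c': 3}
See 'b': counts = {'a': 1, 'b': 2, 'c': 3}

{'a': 1, 'b': 2, 'c': 3}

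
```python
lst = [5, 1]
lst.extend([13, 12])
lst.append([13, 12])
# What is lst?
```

After line 1: lst = [5, 1]
After line 2 (extend unpacks [13, 12]): lst = [5, 1, 13, 12]
After line 3 (append adds [13, 12] as single element): lst = [5, 1, 13, 12, [13, 12]]

[5, 1, 13, 12, [13, 12]]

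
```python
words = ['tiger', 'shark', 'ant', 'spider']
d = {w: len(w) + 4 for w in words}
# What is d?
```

{'tiger': 9, 'shark': 9, 'ant': 7, 'spider': 10}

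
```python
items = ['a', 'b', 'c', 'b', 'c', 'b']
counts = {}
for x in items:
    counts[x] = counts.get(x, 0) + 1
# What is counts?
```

Initial: counts = {}, items = ['a', 'b', 'c', 'b', 'c', 'b']
See 'a': counts = {'a': 1}
See 'b': counts = {'a': 1, 'b': 1}
See 'c': counts = {'a': 1, 'b': 1, 'c': 1}
See 'b': counts = {'a': 1, 'b': 2, 'c': 1}
See 'c': counts = {'a': 1, 'b': 2, 'c': 2}
See 'b': counts = {'a': 1, 'b': 3, 'c': 2}

{'a': 1, 'b': 3, 'c': 2}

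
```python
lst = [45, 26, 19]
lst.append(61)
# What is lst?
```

[45, 26, 19, 61]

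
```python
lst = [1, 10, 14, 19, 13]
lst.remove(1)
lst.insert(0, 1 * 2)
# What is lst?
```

After line 1: lst = [1, 10, 14, 19, 13]
After line 2 (remove first 1): lst = [10, 14, 19, 13]
After line 3 (insert 2 at index 0): lst = [2, 10, 14, 19, 13]

[2, 10, 14, 19, 13]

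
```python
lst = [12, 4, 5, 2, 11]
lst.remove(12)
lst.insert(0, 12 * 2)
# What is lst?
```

After line 1: lst = [12, 4, 5, 2, 11]
After line 2 (remove first 12): lst = [4, 5, 2, 11]
After line 3 (insert 24 at index 0): lst = [24, 4, 5, 2, 11]

[24, 4, 5, 2, 11]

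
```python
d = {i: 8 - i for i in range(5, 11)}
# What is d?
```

{5: 3, 6: 2, 7: 1, 8: 0, 9: -1, 10: -2}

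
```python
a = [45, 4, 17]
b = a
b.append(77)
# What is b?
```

After line 1: a = [45, 4, 17]
After line 2 (b = a is an alias, same object): a = [45, 4, 17], b = [45, 4, 17]
After line 3 (b.append mutates the shared list): a = [45, 4, 17, 77], b = [45, 4, 17, 77]

[45, 4, 17, 77]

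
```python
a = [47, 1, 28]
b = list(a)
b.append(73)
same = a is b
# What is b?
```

After line 1: a = [47, 1, 28]
After line 2 (b = list(a) is a shallow copy, new object): a = [47, 1, 28], b = [47, 1, 28]
After line 3 (append only mutates b): a = [47, 1, 28], b = [47, 1, 28, 73]
After line 4 (same = a is b; different objects -> False): same = False

[47, 1, 28, 73]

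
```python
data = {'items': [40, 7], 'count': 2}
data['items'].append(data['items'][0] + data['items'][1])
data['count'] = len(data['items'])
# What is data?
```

After line 1: data = {'items': [40, 7], 'count': 2}
After line 2 (append 40 + 7 = 47): data = {'items': [40, 7, 47], 'count': 2}
After line 3 (count = len(items) = 3): data = {'items': [40, 7, 47], 'count': 3}

{'items': [40, 7, 47], 'count': 3}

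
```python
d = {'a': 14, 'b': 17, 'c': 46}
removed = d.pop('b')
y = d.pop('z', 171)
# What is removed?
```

After line 1: d = {'a': 14, 'b': 17, 'c': 46}
After line 2 (pop 'b' returns 17): d = {'a': 14, 'c': 46}, removed = 17
After line 3 (pop 'z' missing, returns default 171): d = {'a': 14, 'c': 46}, y = 171

17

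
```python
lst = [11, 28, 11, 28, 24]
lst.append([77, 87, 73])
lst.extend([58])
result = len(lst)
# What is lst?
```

After line 1: lst = [11, 28, 11, 28, 24]
After line 2 (append adds [77, 87, 73] as single element): lst = [11, 28, 11, 28, 24, [77, 87, 73]]
After line 3 (extend unpacks [58], adds 58): lst = [11, 28, 11, 28, 24, [77, 87, 73], 58]
After line 4: result = len(lst) = 7

[11, 28, 11, 28, 24, [77, 87, 73], 58]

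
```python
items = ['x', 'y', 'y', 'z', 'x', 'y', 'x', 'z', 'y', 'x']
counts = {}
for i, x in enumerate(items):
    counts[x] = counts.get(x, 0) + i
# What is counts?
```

Initial: counts = {}, items = ['x', 'y', 'y', 'z', 'x', 'y', 'x', 'z', 'y', 'x']
i=0, x='x': counts = {'x': 0}
i=1, x='y': counts = {'x': 0, 'y': 1}
i=2, x='y': counts = {'x': 0, 'y': 3}
i=3, x='z': counts = {'x': 0, 'y': 3, 'z': 3}
i=4, x='x': counts = {'x': 4, 'y': 3, 'z': 3}
i=5, x='y': counts = {'x': 4, 'y': 8, 'z': 3}
i=6, x='x': counts = {'x': 10, 'y': 8, 'z': 3}
i=7, x='z': counts = {'x': 10, 'y': 8, 'z': 10}
i=8, x='y': counts = {'x': 10, 'y': 16, 'z': 10}
i=9, x='x': counts = {'x': 19, 'y': 16, 'z': 10}

{'x': 19, 'y': 16, 'z': 10}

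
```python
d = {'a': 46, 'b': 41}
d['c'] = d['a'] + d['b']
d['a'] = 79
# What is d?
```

After line 1: d = {'a': 46, 'b': 41}
After line 2 (d['c'] = 46 + 41): d = {'a': 46, 'b': 41, 'c': 87}
After line 3: d = {'a': 79, 'b': 41, 'c': 87}

{'a': 79, 'b': 41, 'c': 87}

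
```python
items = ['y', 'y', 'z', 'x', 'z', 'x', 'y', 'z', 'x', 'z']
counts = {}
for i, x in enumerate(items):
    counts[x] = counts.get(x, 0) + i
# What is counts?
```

Initial: counts = {}, items = ['y', 'y', 'z', 'x', 'z', 'x', 'y', 'z', 'x', 'z']
i=0, x='y': counts = {'y': 0}
i=1, x='y': counts = {'y': 1}
i=2, x='z': counts = {'y': 1, 'z': 2}
i=3, x='x': counts = {'y': 1, 'z': 2, 'x': 3}
i=4, x='z': counts = {'y': 1, 'z': 6, 'x': 3}
i=5, x='x': counts = {'y': 1, 'z': 6, 'x': 8}
i=6, x='y': counts = {'y': 7, 'z': 6, 'x': 8}
i=7, x='z': counts = {'y': 7, 'z': 13, 'x': 8}
i=8, x='x': counts = {'y': 7, 'z': 13, 'x': 16}
i=9, x='z': counts = {'y': 7, 'z': 22, 'x': 16}

{'y': 7, 'z': 22, 'x': 16}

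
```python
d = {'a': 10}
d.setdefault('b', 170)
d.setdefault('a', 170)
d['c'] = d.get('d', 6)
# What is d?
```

After line 1: d = {'a': 10}
After line 2 (setdefault adds 'b'=170): d = {'a': 10, 'b': 170}
After line 3 (setdefault 'a' no-op, already exists): d = {'a': 10, 'b': 170}
After line 4 (get('d', 6) returns default since 'd' not in d): d = {'a': 10, 'b': 170, 'c': 6}

{'a': 10, 'b': 170, 'c': 6}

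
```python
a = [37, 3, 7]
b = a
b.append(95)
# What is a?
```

After line 1: a = [37, 3, 7]
After line 2 (b = a is an alias, same object): a = [37, 3, 7], b = [37, 3, 7]
After line 3 (b.append mutates the shared list): a = [37, 3, 7, 95], b = [37, 3, 7, 95]

[37, 3, 7, 95]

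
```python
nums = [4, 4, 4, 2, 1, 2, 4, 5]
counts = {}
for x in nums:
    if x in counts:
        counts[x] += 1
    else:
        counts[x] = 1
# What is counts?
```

Initial: counts = {}, nums = [4, 4, 4, 2, 1, 2, 4, 5]
See 4: counts = {4: 1}
See 4: counts = {4: 2}
See 4: counts = {4: 3}
See 2: counts = {4: 3, 2: 1}
See 1: counts = {4: 3, 2: 1, 1: 1}
See 2: counts = {4: 3, 2: 2, 1: 1}
See 4: counts = {4: 4, 2: 2, 1: 1}
See 5: counts = {4: 4, 2: 2, 1: 1, 5: 1}

{4: 4, 2: 2, 1: 1, 5: 1}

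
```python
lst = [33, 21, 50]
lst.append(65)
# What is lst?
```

[33, 21, 50, 65]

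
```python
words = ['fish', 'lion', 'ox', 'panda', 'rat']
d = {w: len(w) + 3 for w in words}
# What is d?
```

{'fish': 7, 'lion': 7, 'ox': 5, 'panda': 8, 'rat': 6}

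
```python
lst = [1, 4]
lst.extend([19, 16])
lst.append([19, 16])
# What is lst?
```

After line 1: lst = [1, 4]
After line 2 (extend unpacks [19, 16]): lst = [1, 4, 19, 16]
After line 3 (append adds [19, 16] as single element): lst = [1, 4, 19, 16, [19, 16]]

[1, 4, 19, 16, [19, 16]]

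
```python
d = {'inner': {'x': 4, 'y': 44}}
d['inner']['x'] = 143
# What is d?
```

After line 1: d = {'inner': {'x': 4, 'y': 44}}
After line 2 (inner x overwritten): d = {'inner': {'x': 143, 'y': 44}}

{'inner': {'x': 143, 'y': 44}}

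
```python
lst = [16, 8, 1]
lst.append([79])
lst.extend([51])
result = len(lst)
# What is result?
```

After line 1: lst = [16, 8, 1]
After line 2 (append adds [79] as single element): lst = [16, 8, 1, [79]]
After line 3 (extend unpacks [51], adds 51): lst = [16, 8, 1, [79], 51]
After line 4: result = len(lst) = 5

5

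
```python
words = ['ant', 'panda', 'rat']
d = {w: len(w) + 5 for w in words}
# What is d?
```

{'ant': 8, 'panda': 10, 'rat': 8}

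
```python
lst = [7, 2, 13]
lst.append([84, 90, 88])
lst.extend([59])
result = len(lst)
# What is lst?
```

After line 1: lst = [7, 2, 13]
After line 2 (append adds [84, 90, 88] as single element): lst = [7, 2, 13, [84, 90, 88]]
After line 3 (extend unpacks [59], adds 59): lst = [7, 2, 13, [84, 90, 88], 59]
After line 4: result = len(lst) = 5

[7, 2, 13, [84, 90, 88], 59]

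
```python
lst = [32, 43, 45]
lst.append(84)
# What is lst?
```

[32, 43, 45, 84]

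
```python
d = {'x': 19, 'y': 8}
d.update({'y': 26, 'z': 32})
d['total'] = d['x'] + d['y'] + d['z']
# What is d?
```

After line 1: d = {'x': 19, 'y': 8}
After line 2 (y overwritten, z added): d = {'x': 19, 'y': 26, 'z': 32}
After line 3 (total = 19 + 26 + 32 = 77): d = {'x': 19, 'y': 26, 'z': 32, 'total': 77}

{'x': 19, 'y': 26, 'z': 32, 'total': 77}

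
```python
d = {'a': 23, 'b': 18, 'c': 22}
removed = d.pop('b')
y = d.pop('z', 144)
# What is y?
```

After line 1: d = {'a': 23, 'b': 18, 'c': 22}
After line 2 (pop 'b' returns 18): d = {'a': 23, 'c': 22}, removed = 18
After line 3 (pop 'z' missing, returns default 144): d = {'a': 23, 'c': 22}, y = 144

144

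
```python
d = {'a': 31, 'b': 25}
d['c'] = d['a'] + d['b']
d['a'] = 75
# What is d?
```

After line 1: d = {'a': 31, 'b': 25}
After line 2 (d['c'] = 31 + 25): d = {'a': 31, 'b': 25, 'c': 56}
After line 3: d = {'a': 75, 'b': 25, 'c': 56}

{'a': 75, 'b': 25, 'c': 56}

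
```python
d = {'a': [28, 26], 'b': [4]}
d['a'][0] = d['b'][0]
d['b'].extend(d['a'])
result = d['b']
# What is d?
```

After line 1: d = {'a': [28, 26], 'b': [4]}
After line 2 (a[0] = b[0] = 4): d = {'a': [4, 26], 'b': [4]}
After line 3 (b.extend(a) appends [4, 26]): d = {'a': [4, 26], 'b': [4, 4, 26]}
After line 4: result = d['b'] = [4, 4, 26]

{'a': [4, 26], 'b': [4, 4, 26]}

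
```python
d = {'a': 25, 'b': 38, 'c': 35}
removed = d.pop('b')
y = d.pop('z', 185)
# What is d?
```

After line 1: d = {'a': 25, 'b': 38, 'c': 35}
After line 2 (pop 'b' returns 38): d = {'a': 25, 'c': 35}, removed = 38
After line 3 (pop 'z' missing, returns default 185): d = {'a': 25, 'c': 35}, y = 185

{'a': 25, 'c': 35}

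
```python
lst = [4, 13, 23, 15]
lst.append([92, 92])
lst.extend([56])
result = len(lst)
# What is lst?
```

After line 1: lst = [4, 13, 23, 15]
After line 2 (append adds [92, 92] as single element): lst = [4, 13, 23, 15, [92, 92]]
After line 3 (extend unpacks [56], adds 56): lst = [4, 13, 23, 15, [92, 92], 56]
After line 4: result = len(lst) = 6

[4, 13, 23, 15, [92, 92], 56]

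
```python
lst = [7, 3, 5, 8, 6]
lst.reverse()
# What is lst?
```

[6, 8, 5, 3, 7]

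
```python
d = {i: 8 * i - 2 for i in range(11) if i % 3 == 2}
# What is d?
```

{2: 14, 5: 38, 8: 62}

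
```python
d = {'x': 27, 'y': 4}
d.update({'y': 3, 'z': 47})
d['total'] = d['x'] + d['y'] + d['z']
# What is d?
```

After line 1: d = {'x': 27, 'y': 4}
After line 2 (y overwritten, z added): d = {'x': 27, 'y': 3, 'z': 47}
After line 3 (total = 27 + 3 + 47 = 77): d = {'x': 27, 'y': 3, 'z': 47, 'total': 77}

{'x': 27, 'y': 3, 'z': 47, 'total': 77}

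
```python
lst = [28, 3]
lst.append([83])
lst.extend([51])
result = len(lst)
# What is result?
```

After line 1: lst = [28, 3]
After line 2 (append adds [83] as single element): lst = [28, 3, [83]]
After line 3 (extend unpacks [51], adds 51): lst = [28, 3, [83], 51]
After line 4: result = len(lst) = 4

4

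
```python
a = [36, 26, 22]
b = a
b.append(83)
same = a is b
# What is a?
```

After line 1: a = [36, 26, 22]
After line 2 (b = a is an alias, same object): a = [36, 26, 22], b = [36, 26, 22]
After line 3 (b.append mutates the shared list): a = [36, 26, 22, 83], b = [36, 26, 22, 83]
After line 4 (same = a is b; same object -> True): same = True

[36, 26, 22, 83]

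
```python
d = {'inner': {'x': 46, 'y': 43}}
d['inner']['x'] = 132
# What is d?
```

After line 1: d = {'inner': {'x': 46, 'y': 43}}
After line 2 (inner x overwritten): d = {'inner': {'x': 132, 'y': 43}}

{'inner': {'x': 132, 'y': 43}}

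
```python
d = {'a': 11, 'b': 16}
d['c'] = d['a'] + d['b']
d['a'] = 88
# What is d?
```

After line 1: d = {'a': 11, 'b': 16}
After line 2 (d['c'] = 11 + 16): d = {'a': 11, 'b': 16, 'c': 27}
After line 3: d = {'a': 88, 'b': 16, 'c': 27}

{'a': 88, 'b': 16, 'c': 27}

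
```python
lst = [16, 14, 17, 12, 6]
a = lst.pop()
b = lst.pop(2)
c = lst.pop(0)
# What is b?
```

After line 1: lst = [16, 14, 17, 12, 6]
After line 2 (pop() -> a = 6): lst = [16, 14, 17, 12]
After line 3 (pop(2) -> b = 17): lst = [16, 14, 12]
After line 4 (pop(0) -> c = 16): lst = [14, 12]

17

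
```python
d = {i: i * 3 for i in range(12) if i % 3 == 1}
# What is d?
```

{1: 3, 4: 12, 7: 21, 10: 30}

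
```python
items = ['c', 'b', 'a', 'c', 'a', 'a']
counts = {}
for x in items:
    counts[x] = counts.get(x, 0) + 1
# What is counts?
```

Initial: counts = {}, items = ['c', 'b', 'a', 'c', 'a', 'a']
See 'c': counts = {'c': 1}
See 'b': counts = {'c': 1, 'b': 1}
See 'a': counts = {'c': 1, 'b': 1, 'a': 1}
See 'c': counts = {'c': 2, 'b': 1, 'a': 1}
See 'a': counts = {'c': 2, 'b': 1, 'a': 2}
See 'a': counts = {'c': 2, 'b': 1, 'a': 3}

{'c': 2, 'b': 1, 'a': 3}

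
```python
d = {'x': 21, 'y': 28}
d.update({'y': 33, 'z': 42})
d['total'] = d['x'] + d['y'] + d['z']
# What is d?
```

After line 1: d = {'x': 21, 'y': 28}
After line 2 (y overwritten, z added): d = {'x': 21, 'y': 33, 'z': 42}
After line 3 (total = 21 + 33 + 42 = 96): d = {'x': 21, 'y': 33, 'z': 42, 'total': 96}

{'x': 21, 'y': 33, 'z': 42, 'total': 96}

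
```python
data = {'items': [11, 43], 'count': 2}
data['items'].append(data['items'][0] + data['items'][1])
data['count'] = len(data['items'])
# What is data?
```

After line 1: data = {'items': [11, 43], 'count': 2}
After line 2 (append 11 + 43 = 54): data = {'items': [11, 43, 54], 'count': 2}
After line 3 (count = len(items) = 3): data = {'items': [11, 43, 54], 'count': 3}

{'items': [11, 43, 54], 'count': 3}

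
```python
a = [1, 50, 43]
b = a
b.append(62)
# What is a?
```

After line 1: a = [1, 50, 43]
After line 2 (b = a is an alias, same object): a = [1, 50, 43], b = [1, 50, 43]
After line 3 (b.append mutates the shared list): a = [1, 50, 43, 62], b = [1, 50, 43, 62]

[1, 50, 43, 62]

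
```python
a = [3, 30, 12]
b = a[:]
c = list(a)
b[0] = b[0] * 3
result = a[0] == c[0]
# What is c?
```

After line 1: a = [3, 30, 12]
After line 2 (b = a[:], copy): a = [3, 30, 12], b = [3, 30, 12]
After line 3 (c = list(a) is a copy, new object): c = [3, 30, 12]
After line 4 (b[0] = 3 * 3 = 9; only b mutates (copy)): a = [3, 30, 12], b = [9, 30, 12], c = [3, 30, 12]
After line 5 (a[0] = 3, c[0] = 3; result = True)

[3, 30, 12]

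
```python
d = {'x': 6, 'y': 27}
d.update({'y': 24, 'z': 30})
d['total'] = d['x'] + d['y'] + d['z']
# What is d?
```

After line 1: d = {'x': 6, 'y': 27}
After line 2 (y overwritten, z added): d = {'x': 6, 'y': 24, 'z': 30}
After line 3 (total = 6 + 24 + 30 = 60): d = {'x': 6, 'y': 24, 'z': 30, 'total': 60}

{'x': 6, 'y': 24, 'z': 30, 'total': 60}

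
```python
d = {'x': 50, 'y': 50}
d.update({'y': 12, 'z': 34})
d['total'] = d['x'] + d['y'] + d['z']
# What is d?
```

After line 1: d = {'x': 50, 'y': 50}
After line 2 (y overwritten, z added): d = {'x': 50, 'y': 12, 'z': 34}
After line 3 (total = 50 + 12 + 34 = 96): d = {'x': 50, 'y': 12, 'z': 34, 'total': 96}

{'x': 50, 'y': 12, 'z': 34, 'total': 96}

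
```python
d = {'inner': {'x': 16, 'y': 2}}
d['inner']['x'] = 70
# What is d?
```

After line 1: d = {'inner': {'x': 16, 'y': 2}}
After line 2 (inner x overwritten): d = {'inner': {'x': 70, 'y': 2}}

{'inner': {'x': 70, 'y': 2}}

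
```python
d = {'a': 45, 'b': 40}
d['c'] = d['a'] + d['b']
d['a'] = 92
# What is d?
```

After line 1: d = {'a': 45, 'b': 40}
After line 2 (d['c'] = 45 + 40): d = {'a': 45, 'b': 40, 'c': 85}
After line 3: d = {'a': 92, 'b': 40, 'c': 85}

{'a': 92, 'b': 40, 'c': 85}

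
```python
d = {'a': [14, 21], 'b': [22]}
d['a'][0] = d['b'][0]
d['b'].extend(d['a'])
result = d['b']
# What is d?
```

After line 1: d = {'a': [14, 21], 'b': [22]}
After line 2 (a[0] = b[0] = 22): d = {'a': [22, 21], 'b': [22]}
After line 3 (b.extend(a) appends [22, 21]): d = {'a': [22, 21], 'b': [22, 22, 21]}
After line 4: result = d['b'] = [22, 22, 21]

{'a': [22, 21], 'b': [22, 22, 21]}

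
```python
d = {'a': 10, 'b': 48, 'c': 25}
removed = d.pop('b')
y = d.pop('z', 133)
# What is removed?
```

After line 1: d = {'a': 10, 'b': 48, 'c': 25}
After line 2 (pop 'b' returns 48): d = {'a': 10, 'c': 25}, removed = 48
After line 3 (pop 'z' missing, returns default 133): d = {'a': 10, 'c': 25}, y = 133

48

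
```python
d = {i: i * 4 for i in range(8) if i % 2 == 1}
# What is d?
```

{1: 4, 3: 12, 5: 20, 7: 28}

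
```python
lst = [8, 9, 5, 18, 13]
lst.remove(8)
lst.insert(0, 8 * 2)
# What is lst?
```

After line 1: lst = [8, 9, 5, 18, 13]
After line 2 (remove first 8): lst = [9, 5, 18, 13]
After line 3 (insert 16 at index 0): lst = [16, 9, 5, 18, 13]

[16, 9, 5, 18, 13]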